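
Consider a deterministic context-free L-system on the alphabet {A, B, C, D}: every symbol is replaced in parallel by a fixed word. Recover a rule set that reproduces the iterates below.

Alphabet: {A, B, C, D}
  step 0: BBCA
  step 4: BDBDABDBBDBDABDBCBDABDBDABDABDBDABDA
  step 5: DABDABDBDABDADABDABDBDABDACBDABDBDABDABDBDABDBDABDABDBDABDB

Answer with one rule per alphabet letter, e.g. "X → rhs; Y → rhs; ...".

A->DB, B->DA, C->CB, D->B

  step 4 ⇒ step 5: BDBDABDBBDBDABDBCBDABDBDABDABDBDABDA ⇒ DA·B·DA·B·DB·DA·B·DA·DA·B·DA·B·DB·DA·B·DA·CB·DA·B·DB·DA·B·DA·B·DB·DA·B·DB·DA·B·DA·B·DB·DA·B·DB
    A ↦ DB
    B ↦ DA
    C ↦ CB
    D ↦ B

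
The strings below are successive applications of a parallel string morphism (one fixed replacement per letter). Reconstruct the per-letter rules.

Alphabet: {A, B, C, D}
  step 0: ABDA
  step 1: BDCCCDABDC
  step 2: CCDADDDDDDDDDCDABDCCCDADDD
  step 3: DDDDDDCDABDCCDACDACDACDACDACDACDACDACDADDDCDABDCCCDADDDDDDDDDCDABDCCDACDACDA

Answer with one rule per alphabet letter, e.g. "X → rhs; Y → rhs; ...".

  step 2 ⇒ step 3: CCDADDDDDDDDDCDABDCCCDADDD ⇒ DDD·DDD·CDA·BDC·CDA·CDA·CDA·CDA·CDA·CDA·CDA·CDA·CDA·DDD·CDA·BDC·C·CDA·DDD·DDD·DDD·CDA·BDC·CDA·CDA·CDA
    A ↦ BDC
    B ↦ C
    C ↦ DDD
    D ↦ CDA

A->BDC, B->C, C->DDD, D->CDA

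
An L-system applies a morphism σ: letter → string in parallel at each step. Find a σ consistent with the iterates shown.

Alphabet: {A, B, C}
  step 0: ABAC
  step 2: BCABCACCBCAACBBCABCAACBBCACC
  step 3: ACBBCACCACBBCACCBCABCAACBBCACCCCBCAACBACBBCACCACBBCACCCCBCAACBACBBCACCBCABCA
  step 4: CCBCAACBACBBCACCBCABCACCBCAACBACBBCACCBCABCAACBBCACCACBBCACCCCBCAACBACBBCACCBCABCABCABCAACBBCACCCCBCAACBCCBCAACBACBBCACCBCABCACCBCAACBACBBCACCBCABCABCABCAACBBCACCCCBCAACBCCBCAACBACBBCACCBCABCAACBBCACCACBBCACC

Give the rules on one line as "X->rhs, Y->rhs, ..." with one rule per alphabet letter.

A->CC, B->ACB, C->BCA

  step 3 ⇒ step 4: ACBBCACCACBBCACCBCABCAACBBCACCCCBCAACBACBBCACCACBBCACCCCBCAACBACBBCACCBCABCA ⇒ CC·BCA·ACB·ACB·BCA·CC·BCA·BCA·CC·BCA·ACB·ACB·BCA·CC·BCA·BCA·ACB·BCA·CC·ACB·BCA·CC·CC·BCA·ACB·ACB·BCA·CC·BCA·BCA·BCA·BCA·ACB·BCA·CC·CC·BCA·ACB·CC·BCA·ACB·ACB·BCA·CC·BCA·BCA·CC·BCA·ACB·ACB·BCA·CC·BCA·BCA·BCA·BCA·ACB·BCA·CC·CC·BCA·ACB·CC·BCA·ACB·ACB·BCA·CC·BCA·BCA·ACB·BCA·CC·ACB·BCA·CC
    A ↦ CC
    B ↦ ACB
    C ↦ BCA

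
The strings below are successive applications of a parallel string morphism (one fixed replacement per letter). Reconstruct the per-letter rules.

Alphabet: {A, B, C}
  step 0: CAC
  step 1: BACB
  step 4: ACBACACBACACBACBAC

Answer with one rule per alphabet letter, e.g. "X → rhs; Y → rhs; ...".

A->AC, B->AC, C->B

  step 0 ⇒ step 1: CAC ⇒ B·AC·B
    A ↦ AC
    C ↦ B
    B ↦ AC  (constrained at step 1)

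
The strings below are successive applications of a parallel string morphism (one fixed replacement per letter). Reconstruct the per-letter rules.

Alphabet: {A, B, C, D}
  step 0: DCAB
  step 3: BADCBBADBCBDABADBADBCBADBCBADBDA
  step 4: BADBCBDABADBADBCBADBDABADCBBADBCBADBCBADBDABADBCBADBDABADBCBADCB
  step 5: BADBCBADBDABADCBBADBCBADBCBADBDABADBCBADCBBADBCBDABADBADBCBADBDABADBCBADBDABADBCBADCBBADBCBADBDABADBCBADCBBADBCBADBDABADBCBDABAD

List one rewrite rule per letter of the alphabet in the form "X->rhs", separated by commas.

A->B, B->BAD, C->BDA, D->C

  step 4 ⇒ step 5: BADBCBDABADBADBCBADBDABADCBBADBCBADBCBADBDABADBCBADBDABADBCBADCB ⇒ BAD·B·C·BAD·BDA·BAD·C·B·BAD·B·C·BAD·B·C·BAD·BDA·BAD·B·C·BAD·C·B·BAD·B·C·BDA·BAD·BAD·B·C·BAD·BDA·BAD·B·C·BAD·BDA·BAD·B·C·BAD·C·B·BAD·B·C·BAD·BDA·BAD·B·C·BAD·C·B·BAD·B·C·BAD·BDA·BAD·B·C·BDA·BAD
    A ↦ B
    B ↦ BAD
    C ↦ BDA
    D ↦ C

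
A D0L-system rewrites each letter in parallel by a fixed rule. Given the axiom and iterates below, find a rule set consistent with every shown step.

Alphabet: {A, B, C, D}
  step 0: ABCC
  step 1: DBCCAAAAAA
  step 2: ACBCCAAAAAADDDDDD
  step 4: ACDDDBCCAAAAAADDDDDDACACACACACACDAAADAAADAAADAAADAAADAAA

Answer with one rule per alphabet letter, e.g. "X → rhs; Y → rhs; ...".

  step 1 ⇒ step 2: DBCCAAAAAA ⇒ AC·BCC·AAA·AAA·D·D·D·D·D·D
    A ↦ D
    B ↦ BCC
    C ↦ AAA
    D ↦ AC

A->D, B->BCC, C->AAA, D->AC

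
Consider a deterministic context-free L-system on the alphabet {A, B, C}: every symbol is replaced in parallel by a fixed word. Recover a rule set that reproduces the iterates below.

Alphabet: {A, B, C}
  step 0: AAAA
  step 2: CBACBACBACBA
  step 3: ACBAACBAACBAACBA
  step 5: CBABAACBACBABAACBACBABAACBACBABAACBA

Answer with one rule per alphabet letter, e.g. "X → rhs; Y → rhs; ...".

  step 2 ⇒ step 3: CBACBACBACBA ⇒ A·C·BA·A·C·BA·A·C·BA·A·C·BA
    A ↦ BA
    B ↦ C
    C ↦ A

A->BA, B->C, C->A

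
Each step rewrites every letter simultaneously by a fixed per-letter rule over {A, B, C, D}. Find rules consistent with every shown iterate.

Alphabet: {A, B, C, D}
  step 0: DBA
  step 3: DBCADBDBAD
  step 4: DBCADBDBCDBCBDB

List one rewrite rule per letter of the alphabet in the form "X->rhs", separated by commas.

  step 3 ⇒ step 4: DBCADBDBAD ⇒ DB·C·AD·B·DB·C·DB·C·B·DB
    A ↦ B
    B ↦ C
    C ↦ AD
    D ↦ DB

A->B, B->C, C->AD, D->DB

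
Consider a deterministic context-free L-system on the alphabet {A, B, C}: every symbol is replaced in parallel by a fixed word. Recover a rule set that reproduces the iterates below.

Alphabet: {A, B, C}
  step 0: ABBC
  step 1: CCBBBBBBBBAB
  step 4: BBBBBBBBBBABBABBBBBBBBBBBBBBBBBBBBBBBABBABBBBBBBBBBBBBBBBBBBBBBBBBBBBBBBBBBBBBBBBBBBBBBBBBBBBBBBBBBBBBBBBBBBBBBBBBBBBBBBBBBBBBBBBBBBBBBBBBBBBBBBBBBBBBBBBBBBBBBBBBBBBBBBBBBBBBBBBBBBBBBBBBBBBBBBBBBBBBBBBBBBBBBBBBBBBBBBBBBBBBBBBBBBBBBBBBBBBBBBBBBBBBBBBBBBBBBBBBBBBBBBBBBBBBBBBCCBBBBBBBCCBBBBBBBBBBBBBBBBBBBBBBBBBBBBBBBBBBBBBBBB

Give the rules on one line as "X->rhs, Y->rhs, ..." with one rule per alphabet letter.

  step 0 ⇒ step 1: ABBC ⇒ CCB·BBB·BBB·BAB
    A ↦ CCB
    B ↦ BBB
    C ↦ BAB

A->CCB, B->BBB, C->BAB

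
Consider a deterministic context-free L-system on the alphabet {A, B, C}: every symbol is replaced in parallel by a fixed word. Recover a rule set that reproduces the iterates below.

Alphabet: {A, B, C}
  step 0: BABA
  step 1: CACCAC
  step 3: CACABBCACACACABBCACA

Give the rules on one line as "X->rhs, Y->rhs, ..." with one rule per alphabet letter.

  step 0 ⇒ step 1: BABA ⇒ CA·C·CA·C
    A ↦ C
    B ↦ CA
    C ↦ BB  (constrained at step 1)

A->C, B->CA, C->BB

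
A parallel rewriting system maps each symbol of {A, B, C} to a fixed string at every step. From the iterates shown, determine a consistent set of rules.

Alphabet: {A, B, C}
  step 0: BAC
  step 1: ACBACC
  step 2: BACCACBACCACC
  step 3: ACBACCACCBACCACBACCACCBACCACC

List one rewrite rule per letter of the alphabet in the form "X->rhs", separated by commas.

  step 2 ⇒ step 3: BACCACBACCACC ⇒ AC·B·ACC·ACC·B·ACC·AC·B·ACC·ACC·B·ACC·ACC
    A ↦ B
    B ↦ AC
    C ↦ ACC

A->B, B->AC, C->ACC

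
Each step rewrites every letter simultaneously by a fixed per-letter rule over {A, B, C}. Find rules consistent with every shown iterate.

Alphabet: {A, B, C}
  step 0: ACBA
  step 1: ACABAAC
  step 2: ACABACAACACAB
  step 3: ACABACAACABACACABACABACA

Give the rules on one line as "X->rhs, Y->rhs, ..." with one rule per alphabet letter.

  step 2 ⇒ step 3: ACABACAACACAB ⇒ AC·AB·AC·A·AC·AB·AC·AC·AB·AC·AB·AC·A
    A ↦ AC
    B ↦ A
    C ↦ AB

A->AC, B->A, C->AB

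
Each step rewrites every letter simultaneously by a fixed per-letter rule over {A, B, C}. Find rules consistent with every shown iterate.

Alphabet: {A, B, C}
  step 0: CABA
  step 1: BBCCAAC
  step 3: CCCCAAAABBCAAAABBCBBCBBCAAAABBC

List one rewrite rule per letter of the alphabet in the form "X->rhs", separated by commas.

A->C, B->AA, C->BBC

  step 0 ⇒ step 1: CABA ⇒ BBC·C·AA·C
    A ↦ C
    B ↦ AA
    C ↦ BBC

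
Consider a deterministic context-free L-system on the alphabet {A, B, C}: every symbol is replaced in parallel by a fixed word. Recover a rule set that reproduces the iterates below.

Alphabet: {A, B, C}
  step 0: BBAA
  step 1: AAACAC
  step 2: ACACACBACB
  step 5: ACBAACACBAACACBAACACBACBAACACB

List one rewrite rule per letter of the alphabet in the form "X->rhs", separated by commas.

  step 1 ⇒ step 2: AAACAC ⇒ AC·AC·AC·B·AC·B
    A ↦ AC
    C ↦ B
  step 0 ⇒ step 1: BBAA ⇒ A·A·AC·AC
    B ↦ A

A->AC, B->A, C->B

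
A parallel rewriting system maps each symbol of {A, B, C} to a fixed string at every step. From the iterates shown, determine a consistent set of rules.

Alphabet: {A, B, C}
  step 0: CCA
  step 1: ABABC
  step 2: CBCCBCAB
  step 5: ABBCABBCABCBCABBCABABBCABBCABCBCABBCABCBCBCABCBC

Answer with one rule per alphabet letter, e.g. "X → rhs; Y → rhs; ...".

  step 1 ⇒ step 2: ABABC ⇒ C·BC·C·BC·AB
    A ↦ C
    B ↦ BC
    C ↦ AB

A->C, B->BC, C->AB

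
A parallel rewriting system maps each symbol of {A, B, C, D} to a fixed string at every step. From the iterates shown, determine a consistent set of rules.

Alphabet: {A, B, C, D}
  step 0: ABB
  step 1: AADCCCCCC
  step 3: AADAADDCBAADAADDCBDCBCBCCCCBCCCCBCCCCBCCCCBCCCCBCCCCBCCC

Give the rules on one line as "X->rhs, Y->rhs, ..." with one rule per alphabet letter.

A->AAD, B->CCC, C->CB, D->DCB

  step 0 ⇒ step 1: ABB ⇒ AAD·CCC·CCC
    A ↦ AAD
    B ↦ CCC
    C ↦ CB  (constrained at step 1)
    D ↦ DCB  (constrained at step 1)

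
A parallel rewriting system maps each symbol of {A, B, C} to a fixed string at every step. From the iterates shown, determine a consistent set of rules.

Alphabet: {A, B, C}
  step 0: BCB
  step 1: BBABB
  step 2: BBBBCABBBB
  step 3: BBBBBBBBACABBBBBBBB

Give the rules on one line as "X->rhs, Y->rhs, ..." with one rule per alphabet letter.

A->CA, B->BB, C->A

  step 2 ⇒ step 3: BBBBCABBBB ⇒ BB·BB·BB·BB·A·CA·BB·BB·BB·BB
    A ↦ CA
    B ↦ BB
    C ↦ A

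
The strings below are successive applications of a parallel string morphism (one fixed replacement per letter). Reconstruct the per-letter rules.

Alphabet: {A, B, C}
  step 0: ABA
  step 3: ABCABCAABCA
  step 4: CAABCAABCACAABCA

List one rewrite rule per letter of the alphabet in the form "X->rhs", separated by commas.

  step 3 ⇒ step 4: ABCABCAABCA ⇒ CA·A·B·CA·A·B·CA·CA·A·B·CA
    A ↦ CA
    B ↦ A
    C ↦ B

A->CA, B->A, C->B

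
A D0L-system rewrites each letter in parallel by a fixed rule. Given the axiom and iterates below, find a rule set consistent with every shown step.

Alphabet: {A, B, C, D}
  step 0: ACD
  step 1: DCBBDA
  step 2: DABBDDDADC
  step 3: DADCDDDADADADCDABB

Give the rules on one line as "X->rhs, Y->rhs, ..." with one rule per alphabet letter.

A->DC, B->D, C->BB, D->DA

  step 2 ⇒ step 3: DABBDDDADC ⇒ DA·DC·D·D·DA·DA·DA·DC·DA·BB
    A ↦ DC
    B ↦ D
    C ↦ BB
    D ↦ DA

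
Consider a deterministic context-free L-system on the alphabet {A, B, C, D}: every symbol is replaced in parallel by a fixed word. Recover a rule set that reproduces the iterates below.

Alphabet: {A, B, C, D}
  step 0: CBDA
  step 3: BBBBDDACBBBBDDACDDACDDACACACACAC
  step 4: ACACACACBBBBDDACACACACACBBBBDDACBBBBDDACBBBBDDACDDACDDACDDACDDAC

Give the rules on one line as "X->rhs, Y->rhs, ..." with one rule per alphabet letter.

A->DD, B->AC, C->AC, D->BB

  step 3 ⇒ step 4: BBBBDDACBBBBDDACDDACDDACACACACAC ⇒ AC·AC·AC·AC·BB·BB·DD·AC·AC·AC·AC·AC·BB·BB·DD·AC·BB·BB·DD·AC·BB·BB·DD·AC·DD·AC·DD·AC·DD·AC·DD·AC
    A ↦ DD
    B ↦ AC
    C ↦ AC
    D ↦ BB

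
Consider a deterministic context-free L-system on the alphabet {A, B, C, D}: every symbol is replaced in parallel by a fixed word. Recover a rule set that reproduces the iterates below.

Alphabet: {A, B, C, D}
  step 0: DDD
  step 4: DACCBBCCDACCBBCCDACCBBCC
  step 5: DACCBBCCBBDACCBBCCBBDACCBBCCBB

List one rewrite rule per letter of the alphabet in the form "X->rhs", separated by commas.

A->CC, B->C, C->B, D->DA

  step 4 ⇒ step 5: DACCBBCCDACCBBCCDACCBBCC ⇒ DA·CC·B·B·C·C·B·B·DA·CC·B·B·C·C·B·B·DA·CC·B·B·C·C·B·B
    A ↦ CC
    B ↦ C
    C ↦ B
    D ↦ DA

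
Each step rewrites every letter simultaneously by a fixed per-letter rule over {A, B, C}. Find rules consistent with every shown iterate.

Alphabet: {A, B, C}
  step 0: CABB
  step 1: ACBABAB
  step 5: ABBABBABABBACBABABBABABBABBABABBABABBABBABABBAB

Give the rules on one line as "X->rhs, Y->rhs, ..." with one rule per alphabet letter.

A->B, B->AB, C->AC

  step 0 ⇒ step 1: CABB ⇒ AC·B·AB·AB
    A ↦ B
    B ↦ AB
    C ↦ AC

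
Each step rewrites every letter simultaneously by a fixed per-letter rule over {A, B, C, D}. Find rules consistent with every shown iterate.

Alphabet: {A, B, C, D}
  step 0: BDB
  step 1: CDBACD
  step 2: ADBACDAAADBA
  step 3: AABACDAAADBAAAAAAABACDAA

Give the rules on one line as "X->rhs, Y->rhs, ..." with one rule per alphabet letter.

  step 2 ⇒ step 3: ADBACDAAADBA ⇒ AA·BA·CD·AA·AD·BA·AA·AA·AA·BA·CD·AA
    A ↦ AA
    B ↦ CD
    C ↦ AD
    D ↦ BA

A->AA, B->CD, C->AD, D->BA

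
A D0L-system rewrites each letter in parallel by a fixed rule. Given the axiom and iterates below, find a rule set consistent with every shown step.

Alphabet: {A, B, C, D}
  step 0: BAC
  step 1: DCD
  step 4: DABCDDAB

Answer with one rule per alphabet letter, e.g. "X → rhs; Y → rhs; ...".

  step 0 ⇒ step 1: BAC ⇒ D·C·D
    A ↦ C
    B ↦ D
    C ↦ D
    D ↦ AB  (constrained at step 1)

A->C, B->D, C->D, D->AB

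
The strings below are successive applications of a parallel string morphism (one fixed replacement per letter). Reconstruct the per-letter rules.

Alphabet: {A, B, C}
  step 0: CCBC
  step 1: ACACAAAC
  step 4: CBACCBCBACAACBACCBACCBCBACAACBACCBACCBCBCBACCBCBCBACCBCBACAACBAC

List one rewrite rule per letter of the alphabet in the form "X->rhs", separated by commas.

  step 0 ⇒ step 1: CCBC ⇒ AC·AC·AA·AC
    B ↦ AA
    C ↦ AC
    A ↦ CB  (constrained at step 1)

A->CB, B->AA, C->AC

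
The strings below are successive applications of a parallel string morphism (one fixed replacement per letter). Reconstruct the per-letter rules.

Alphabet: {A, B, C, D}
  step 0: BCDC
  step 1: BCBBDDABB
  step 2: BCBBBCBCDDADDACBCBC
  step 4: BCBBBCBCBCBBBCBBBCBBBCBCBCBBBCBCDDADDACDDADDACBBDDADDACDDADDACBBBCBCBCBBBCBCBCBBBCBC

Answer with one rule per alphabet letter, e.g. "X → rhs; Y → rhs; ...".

  step 1 ⇒ step 2: BCBBDDABB ⇒ BC·BB·BC·BC·DDA·DDA·C·BC·BC
    A ↦ C
    B ↦ BC
    C ↦ BB
    D ↦ DDA

A->C, B->BC, C->BB, D->DDA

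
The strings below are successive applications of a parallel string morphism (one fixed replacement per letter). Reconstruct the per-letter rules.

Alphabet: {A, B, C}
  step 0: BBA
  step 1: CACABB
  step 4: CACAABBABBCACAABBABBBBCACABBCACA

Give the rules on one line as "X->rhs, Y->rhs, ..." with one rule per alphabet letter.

A->BB, B->CA, C->A

  step 0 ⇒ step 1: BBA ⇒ CA·CA·BB
    A ↦ BB
    B ↦ CA
    C ↦ A  (constrained at step 1)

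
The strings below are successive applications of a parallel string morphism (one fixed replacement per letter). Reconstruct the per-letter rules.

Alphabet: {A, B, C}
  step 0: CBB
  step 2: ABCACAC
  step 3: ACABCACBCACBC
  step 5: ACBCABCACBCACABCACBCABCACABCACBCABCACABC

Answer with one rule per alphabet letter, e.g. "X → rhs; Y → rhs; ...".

  step 2 ⇒ step 3: ABCACAC ⇒ AC·A·BC·AC·BC·AC·BC
    A ↦ AC
    B ↦ A
    C ↦ BC

A->AC, B->A, C->BC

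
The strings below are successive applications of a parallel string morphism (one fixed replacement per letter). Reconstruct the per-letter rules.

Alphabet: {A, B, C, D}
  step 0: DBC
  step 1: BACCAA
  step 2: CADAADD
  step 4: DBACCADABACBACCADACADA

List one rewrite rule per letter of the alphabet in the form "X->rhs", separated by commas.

  step 1 ⇒ step 2: BACCAA ⇒ CA·D·A·A·D·D
    A ↦ D
    B ↦ CA
    C ↦ A
  step 0 ⇒ step 1: DBC ⇒ BAC·CA·A
    D ↦ BAC

A->D, B->CA, C->A, D->BAC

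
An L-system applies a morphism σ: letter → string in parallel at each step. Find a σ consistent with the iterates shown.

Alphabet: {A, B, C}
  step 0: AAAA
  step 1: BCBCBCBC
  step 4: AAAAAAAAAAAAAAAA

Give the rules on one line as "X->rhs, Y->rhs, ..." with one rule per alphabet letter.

  step 0 ⇒ step 1: AAAA ⇒ BC·BC·BC·BC
    A ↦ BC
    B ↦ A  (constrained at step 1)
    C ↦ A  (constrained at step 1)

A->BC, B->A, C->A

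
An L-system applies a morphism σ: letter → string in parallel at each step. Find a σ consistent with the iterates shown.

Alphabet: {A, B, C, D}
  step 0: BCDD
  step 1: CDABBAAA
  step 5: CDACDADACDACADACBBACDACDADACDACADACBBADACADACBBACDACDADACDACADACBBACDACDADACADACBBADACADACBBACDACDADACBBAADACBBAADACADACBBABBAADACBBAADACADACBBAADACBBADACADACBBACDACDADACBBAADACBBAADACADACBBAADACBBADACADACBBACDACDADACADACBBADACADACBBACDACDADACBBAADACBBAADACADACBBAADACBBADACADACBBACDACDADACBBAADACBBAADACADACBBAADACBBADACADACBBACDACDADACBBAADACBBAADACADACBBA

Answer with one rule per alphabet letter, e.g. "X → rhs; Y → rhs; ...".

  step 0 ⇒ step 1: BCDD ⇒ CDA·BBA·A·A
    B ↦ CDA
    C ↦ BBA
    D ↦ A
    A ↦ DAC  (constrained at step 1)

A->DAC, B->CDA, C->BBA, D->A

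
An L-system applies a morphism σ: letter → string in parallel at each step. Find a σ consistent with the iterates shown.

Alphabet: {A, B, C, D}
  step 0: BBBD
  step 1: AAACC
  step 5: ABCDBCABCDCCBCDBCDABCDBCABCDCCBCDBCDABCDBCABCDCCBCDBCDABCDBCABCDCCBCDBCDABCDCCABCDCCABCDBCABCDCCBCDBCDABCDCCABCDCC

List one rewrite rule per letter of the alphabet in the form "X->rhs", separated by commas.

  step 0 ⇒ step 1: BBBD ⇒ A·A·A·CC
    B ↦ A
    D ↦ CC
    A ↦ BC  (constrained at step 1)
    C ↦ BCD  (constrained at step 1)

A->BC, B->A, C->BCD, D->CC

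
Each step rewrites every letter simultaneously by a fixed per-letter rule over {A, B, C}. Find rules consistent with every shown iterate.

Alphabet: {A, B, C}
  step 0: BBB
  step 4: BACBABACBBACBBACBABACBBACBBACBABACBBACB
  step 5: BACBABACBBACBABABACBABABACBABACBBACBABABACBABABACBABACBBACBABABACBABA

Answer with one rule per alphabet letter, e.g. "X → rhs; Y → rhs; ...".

A->CB, B->BA, C->A

  step 4 ⇒ step 5: BACBABACBBACBBACBABACBBACBBACBABACBBACB ⇒ BA·CB·A·BA·CB·BA·CB·A·BA·BA·CB·A·BA·BA·CB·A·BA·CB·BA·CB·A·BA·BA·CB·A·BA·BA·CB·A·BA·CB·BA·CB·A·BA·BA·CB·A·BA
    A ↦ CB
    B ↦ BA
    C ↦ A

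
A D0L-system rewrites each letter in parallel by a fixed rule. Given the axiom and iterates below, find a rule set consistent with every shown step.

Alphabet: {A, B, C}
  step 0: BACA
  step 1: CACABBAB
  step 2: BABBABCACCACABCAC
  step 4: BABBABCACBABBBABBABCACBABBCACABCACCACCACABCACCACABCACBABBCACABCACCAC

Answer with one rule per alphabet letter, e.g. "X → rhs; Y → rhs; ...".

  step 1 ⇒ step 2: CACABBAB ⇒ B·AB·B·AB·CAC·CAC·AB·CAC
    A ↦ AB
    B ↦ CAC
    C ↦ B

A->AB, B->CAC, C->B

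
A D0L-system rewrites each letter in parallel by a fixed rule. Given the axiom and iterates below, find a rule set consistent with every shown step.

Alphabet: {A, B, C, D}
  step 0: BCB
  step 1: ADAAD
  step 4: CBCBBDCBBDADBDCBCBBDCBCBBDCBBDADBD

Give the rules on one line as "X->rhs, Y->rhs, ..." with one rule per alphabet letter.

  step 0 ⇒ step 1: BCB ⇒ AD·A·AD
    B ↦ AD
    C ↦ A
    A ↦ CB  (constrained at step 1)
    D ↦ BD  (constrained at step 1)

A->CB, B->AD, C->A, D->BD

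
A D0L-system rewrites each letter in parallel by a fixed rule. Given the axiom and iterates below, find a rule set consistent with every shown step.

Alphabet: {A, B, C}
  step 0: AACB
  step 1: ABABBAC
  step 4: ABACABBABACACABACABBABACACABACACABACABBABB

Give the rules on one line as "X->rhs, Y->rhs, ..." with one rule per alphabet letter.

  step 0 ⇒ step 1: AACB ⇒ AB·AB·B·AC
    A ↦ AB
    B ↦ AC
    C ↦ B

A->AB, B->AC, C->B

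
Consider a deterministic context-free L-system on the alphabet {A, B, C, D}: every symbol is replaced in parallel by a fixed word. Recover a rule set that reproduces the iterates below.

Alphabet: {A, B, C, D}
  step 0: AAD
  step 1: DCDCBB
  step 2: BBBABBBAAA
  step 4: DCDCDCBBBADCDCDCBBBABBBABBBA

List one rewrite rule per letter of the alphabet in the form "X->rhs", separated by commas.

A->DC, B->A, C->BA, D->BB

  step 1 ⇒ step 2: DCDCBB ⇒ BB·BA·BB·BA·A·A
    B ↦ A
    C ↦ BA
    D ↦ BB
  step 0 ⇒ step 1: AAD ⇒ DC·DC·BB
    A ↦ DC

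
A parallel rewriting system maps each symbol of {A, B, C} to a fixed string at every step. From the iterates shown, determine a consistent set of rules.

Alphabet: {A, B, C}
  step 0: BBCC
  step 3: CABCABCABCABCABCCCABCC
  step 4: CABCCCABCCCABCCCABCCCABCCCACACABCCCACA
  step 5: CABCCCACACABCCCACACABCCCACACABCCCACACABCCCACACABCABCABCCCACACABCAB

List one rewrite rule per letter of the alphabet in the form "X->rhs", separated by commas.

  step 4 ⇒ step 5: CABCCCABCCCABCCCABCCCABCCCACACABCCCACA ⇒ CA·B·CC·CA·CA·CA·B·CC·CA·CA·CA·B·CC·CA·CA·CA·B·CC·CA·CA·CA·B·CC·CA·CA·CA·B·CA·B·CA·B·CC·CA·CA·CA·B·CA·B
    A ↦ B
    B ↦ CC
    C ↦ CA

A->B, B->CC, C->CA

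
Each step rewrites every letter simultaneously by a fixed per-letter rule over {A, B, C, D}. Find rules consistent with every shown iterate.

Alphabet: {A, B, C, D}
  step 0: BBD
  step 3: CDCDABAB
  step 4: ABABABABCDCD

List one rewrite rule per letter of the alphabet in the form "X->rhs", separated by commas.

A->C, B->D, C->AB, D->AB

  step 3 ⇒ step 4: CDCDABAB ⇒ AB·AB·AB·AB·C·D·C·D
    A ↦ C
    B ↦ D
    C ↦ AB
    D ↦ AB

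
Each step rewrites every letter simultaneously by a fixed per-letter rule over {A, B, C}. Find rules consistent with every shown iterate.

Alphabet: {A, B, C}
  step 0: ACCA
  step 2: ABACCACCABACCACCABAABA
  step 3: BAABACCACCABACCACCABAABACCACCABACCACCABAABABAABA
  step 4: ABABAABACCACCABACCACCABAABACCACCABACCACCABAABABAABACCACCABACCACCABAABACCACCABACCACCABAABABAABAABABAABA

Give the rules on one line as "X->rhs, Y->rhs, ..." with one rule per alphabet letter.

A->BA, B->A, C->CCA

  step 3 ⇒ step 4: BAABACCACCABACCACCABAABACCACCABACCACCABAABABAABA ⇒ A·BA·BA·A·BA·CCA·CCA·BA·CCA·CCA·BA·A·BA·CCA·CCA·BA·CCA·CCA·BA·A·BA·BA·A·BA·CCA·CCA·BA·CCA·CCA·BA·A·BA·CCA·CCA·BA·CCA·CCA·BA·A·BA·BA·A·BA·A·BA·BA·A·BA
    A ↦ BA
    B ↦ A
    C ↦ CCA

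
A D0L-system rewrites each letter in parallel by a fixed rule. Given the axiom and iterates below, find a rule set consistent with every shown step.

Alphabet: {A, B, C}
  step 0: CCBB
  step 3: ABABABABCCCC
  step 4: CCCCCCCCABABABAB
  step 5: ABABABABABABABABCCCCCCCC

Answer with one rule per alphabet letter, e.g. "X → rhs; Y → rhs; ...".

  step 4 ⇒ step 5: CCCCCCCCABABABAB ⇒ AB·AB·AB·AB·AB·AB·AB·AB·C·C·C·C·C·C·C·C
    A ↦ C
    B ↦ C
    C ↦ AB

A->C, B->C, C->AB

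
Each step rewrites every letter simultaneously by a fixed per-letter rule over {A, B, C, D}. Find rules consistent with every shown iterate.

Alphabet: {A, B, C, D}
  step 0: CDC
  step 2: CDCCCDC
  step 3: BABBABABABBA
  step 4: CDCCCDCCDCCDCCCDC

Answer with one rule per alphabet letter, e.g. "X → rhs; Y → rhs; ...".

  step 3 ⇒ step 4: BABBABABABBA ⇒ C·DC·C·C·DC·C·DC·C·DC·C·C·DC
    A ↦ DC
    B ↦ C
  step 2 ⇒ step 3: CDCCCDC ⇒ BA·B·BA·BA·BA·B·BA
    C ↦ BA
  step 2 ⇒ step 3: CDCCCDC ⇒ BA·B·BA·BA·BA·B·BA
    D ↦ B

A->DC, B->C, C->BA, D->B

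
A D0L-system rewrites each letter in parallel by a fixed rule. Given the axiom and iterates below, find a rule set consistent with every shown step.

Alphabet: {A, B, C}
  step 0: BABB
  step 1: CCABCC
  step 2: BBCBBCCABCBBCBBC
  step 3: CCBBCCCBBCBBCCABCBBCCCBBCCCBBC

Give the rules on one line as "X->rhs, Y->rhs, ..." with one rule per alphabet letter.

A->CAB, B->C, C->BBC

  step 2 ⇒ step 3: BBCBBCCABCBBCBBC ⇒ C·C·BBC·C·C·BBC·BBC·CAB·C·BBC·C·C·BBC·C·C·BBC
    A ↦ CAB
    B ↦ C
    C ↦ BBC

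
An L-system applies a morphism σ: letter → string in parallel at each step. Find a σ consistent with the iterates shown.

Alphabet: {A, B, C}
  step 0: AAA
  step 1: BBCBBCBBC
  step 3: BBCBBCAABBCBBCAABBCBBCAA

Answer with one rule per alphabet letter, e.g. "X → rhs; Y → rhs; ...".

  step 0 ⇒ step 1: AAA ⇒ BBC·BBC·BBC
    A ↦ BBC
    B ↦ A  (constrained at step 1)
    C ↦ BB  (constrained at step 1)

A->BBC, B->A, C->BB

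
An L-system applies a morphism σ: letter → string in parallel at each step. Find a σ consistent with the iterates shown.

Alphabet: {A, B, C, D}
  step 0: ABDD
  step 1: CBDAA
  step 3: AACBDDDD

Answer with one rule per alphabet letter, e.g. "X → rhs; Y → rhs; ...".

A->CB, B->D, C->D, D->A

  step 0 ⇒ step 1: ABDD ⇒ CB·D·A·A
    A ↦ CB
    B ↦ D
    D ↦ A
    C ↦ D  (constrained at step 1)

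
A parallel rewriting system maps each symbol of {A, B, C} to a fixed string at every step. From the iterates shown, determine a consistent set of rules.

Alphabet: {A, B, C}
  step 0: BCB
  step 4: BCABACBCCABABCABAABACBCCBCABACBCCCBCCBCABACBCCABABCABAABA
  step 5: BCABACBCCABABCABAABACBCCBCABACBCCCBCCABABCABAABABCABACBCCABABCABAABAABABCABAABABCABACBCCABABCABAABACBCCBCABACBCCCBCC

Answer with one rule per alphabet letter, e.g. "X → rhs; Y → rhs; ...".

A->C, B->BC, C->ABA

  step 4 ⇒ step 5: BCABACBCCABABCABAABACBCCBCABACBCCCBCCBCABACBCCABABCABAABA ⇒ BC·ABA·C·BC·C·ABA·BC·ABA·ABA·C·BC·C·BC·ABA·C·BC·C·C·BC·C·ABA·BC·ABA·ABA·BC·ABA·C·BC·C·ABA·BC·ABA·ABA·ABA·BC·ABA·ABA·BC·ABA·C·BC·C·ABA·BC·ABA·ABA·C·BC·C·BC·ABA·C·BC·C·C·BC·C
    A ↦ C
    B ↦ BC
    C ↦ ABA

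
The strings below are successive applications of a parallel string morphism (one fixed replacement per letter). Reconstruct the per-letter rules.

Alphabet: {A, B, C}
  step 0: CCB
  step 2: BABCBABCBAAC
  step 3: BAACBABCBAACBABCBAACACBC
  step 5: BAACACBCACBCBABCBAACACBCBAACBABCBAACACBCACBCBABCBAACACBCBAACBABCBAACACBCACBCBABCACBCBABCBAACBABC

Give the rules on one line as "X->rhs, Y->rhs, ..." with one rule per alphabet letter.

  step 2 ⇒ step 3: BABCBABCBAAC ⇒ BA·AC·BA·BC·BA·AC·BA·BC·BA·AC·AC·BC
    A ↦ AC
    B ↦ BA
    C ↦ BC

A->AC, B->BA, C->BC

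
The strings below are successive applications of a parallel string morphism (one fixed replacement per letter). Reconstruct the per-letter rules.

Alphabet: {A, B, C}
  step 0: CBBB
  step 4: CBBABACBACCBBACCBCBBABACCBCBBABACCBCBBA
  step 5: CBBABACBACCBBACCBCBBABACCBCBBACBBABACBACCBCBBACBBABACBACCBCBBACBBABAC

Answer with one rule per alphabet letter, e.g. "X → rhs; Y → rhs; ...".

  step 4 ⇒ step 5: CBBABACBACCBBACCBCBBABACCBCBBABACCBCBBA ⇒ CB·BA·BA·C·BA·C·CB·BA·C·CB·CB·BA·BA·C·CB·CB·BA·CB·BA·BA·C·BA·C·CB·CB·BA·CB·BA·BA·C·BA·C·CB·CB·BA·CB·BA·BA·C
    A ↦ C
    B ↦ BA
    C ↦ CB

A->C, B->BA, C->CB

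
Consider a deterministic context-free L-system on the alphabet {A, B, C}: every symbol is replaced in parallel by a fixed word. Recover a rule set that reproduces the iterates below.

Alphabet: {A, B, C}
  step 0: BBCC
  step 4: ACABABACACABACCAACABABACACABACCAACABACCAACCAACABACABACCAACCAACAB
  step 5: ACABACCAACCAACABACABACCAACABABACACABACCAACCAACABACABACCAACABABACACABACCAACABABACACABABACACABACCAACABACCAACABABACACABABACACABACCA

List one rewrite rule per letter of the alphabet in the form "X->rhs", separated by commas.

A->AC, B->CA, C->AB

  step 4 ⇒ step 5: ACABABACACABACCAACABABACACABACCAACABACCAACCAACABACABACCAACCAACAB ⇒ AC·AB·AC·CA·AC·CA·AC·AB·AC·AB·AC·CA·AC·AB·AB·AC·AC·AB·AC·CA·AC·CA·AC·AB·AC·AB·AC·CA·AC·AB·AB·AC·AC·AB·AC·CA·AC·AB·AB·AC·AC·AB·AB·AC·AC·AB·AC·CA·AC·AB·AC·CA·AC·AB·AB·AC·AC·AB·AB·AC·AC·AB·AC·CA
    A ↦ AC
    B ↦ CA
    C ↦ AB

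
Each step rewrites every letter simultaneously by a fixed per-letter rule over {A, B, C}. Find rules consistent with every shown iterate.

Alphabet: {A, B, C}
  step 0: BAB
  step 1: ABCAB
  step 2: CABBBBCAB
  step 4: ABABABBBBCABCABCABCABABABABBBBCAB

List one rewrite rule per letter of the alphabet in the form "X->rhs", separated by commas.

  step 1 ⇒ step 2: ABCAB ⇒ C·AB·BBB·C·AB
    A ↦ C
    B ↦ AB
    C ↦ BBB

A->C, B->AB, C->BBB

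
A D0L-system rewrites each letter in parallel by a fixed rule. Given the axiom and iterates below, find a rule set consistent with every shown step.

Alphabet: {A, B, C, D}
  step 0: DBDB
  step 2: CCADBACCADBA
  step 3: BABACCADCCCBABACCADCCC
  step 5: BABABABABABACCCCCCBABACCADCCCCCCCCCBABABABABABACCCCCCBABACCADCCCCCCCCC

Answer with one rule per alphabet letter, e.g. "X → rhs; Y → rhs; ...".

A->CC, B->C, C->BA, D->AD

  step 2 ⇒ step 3: CCADBACCADBA ⇒ BA·BA·CC·AD·C·CC·BA·BA·CC·AD·C·CC
    A ↦ CC
    B ↦ C
    C ↦ BA
    D ↦ AD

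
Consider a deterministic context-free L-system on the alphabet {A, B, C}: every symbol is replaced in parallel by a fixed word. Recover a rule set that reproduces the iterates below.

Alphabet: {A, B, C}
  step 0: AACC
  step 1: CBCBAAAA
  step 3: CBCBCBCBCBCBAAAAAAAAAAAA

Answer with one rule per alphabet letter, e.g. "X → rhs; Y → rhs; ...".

  step 0 ⇒ step 1: AACC ⇒ CB·CB·AA·AA
    A ↦ CB
    C ↦ AA
    B ↦ A  (constrained at step 1)

A->CB, B->A, C->AA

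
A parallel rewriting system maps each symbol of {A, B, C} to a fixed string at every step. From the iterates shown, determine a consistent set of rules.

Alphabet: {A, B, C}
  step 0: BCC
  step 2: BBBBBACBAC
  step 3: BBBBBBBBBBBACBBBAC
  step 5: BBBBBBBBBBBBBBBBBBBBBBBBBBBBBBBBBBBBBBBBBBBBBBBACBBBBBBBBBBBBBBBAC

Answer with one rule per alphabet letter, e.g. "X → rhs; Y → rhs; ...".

  step 2 ⇒ step 3: BBBBBACBAC ⇒ BB·BB·BB·BB·BB·B·AC·BB·B·AC
    A ↦ B
    B ↦ BB
    C ↦ AC

A->B, B->BB, C->AC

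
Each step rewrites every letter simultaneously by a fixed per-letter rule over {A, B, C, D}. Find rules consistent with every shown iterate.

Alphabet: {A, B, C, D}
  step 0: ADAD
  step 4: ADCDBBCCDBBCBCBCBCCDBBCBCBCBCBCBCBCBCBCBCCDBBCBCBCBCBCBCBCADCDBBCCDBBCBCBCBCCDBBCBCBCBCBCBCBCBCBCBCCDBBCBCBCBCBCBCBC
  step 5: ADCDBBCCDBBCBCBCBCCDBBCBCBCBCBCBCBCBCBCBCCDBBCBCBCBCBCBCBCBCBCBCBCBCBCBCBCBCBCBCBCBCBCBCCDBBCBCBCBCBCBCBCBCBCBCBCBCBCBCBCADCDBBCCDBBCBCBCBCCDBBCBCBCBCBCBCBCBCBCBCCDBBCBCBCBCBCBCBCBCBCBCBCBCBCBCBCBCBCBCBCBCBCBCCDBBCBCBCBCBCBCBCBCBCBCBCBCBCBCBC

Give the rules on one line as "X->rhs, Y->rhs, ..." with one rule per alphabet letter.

  step 4 ⇒ step 5: ADCDBBCCDBBCBCBCBCCDBBCBCBCBCBCBCBCBCBCBCCDBBCBCBCBCBCBCBCADCDBBCCDBBCBCBCBCCDBBCBCBCBCBCBCBCBCBCBCCDBBCBCBCBCBCBCBC ⇒ AD·CDB·BC·CDB·BC·BC·BC·BC·CDB·BC·BC·BC·BC·BC·BC·BC·BC·BC·BC·CDB·BC·BC·BC·BC·BC·BC·BC·BC·BC·BC·BC·BC·BC·BC·BC·BC·BC·BC·BC·BC·BC·BC·CDB·BC·BC·BC·BC·BC·BC·BC·BC·BC·BC·BC·BC·BC·BC·BC·AD·CDB·BC·CDB·BC·BC·BC·BC·CDB·BC·BC·BC·BC·BC·BC·BC·BC·BC·BC·CDB·BC·BC·BC·BC·BC·BC·BC·BC·BC·BC·BC·BC·BC·BC·BC·BC·BC·BC·BC·BC·BC·BC·CDB·BC·BC·BC·BC·BC·BC·BC·BC·BC·BC·BC·BC·BC·BC·BC
    A ↦ AD
    B ↦ BC
    C ↦ BC
    D ↦ CDB

A->AD, B->BC, C->BC, D->CDB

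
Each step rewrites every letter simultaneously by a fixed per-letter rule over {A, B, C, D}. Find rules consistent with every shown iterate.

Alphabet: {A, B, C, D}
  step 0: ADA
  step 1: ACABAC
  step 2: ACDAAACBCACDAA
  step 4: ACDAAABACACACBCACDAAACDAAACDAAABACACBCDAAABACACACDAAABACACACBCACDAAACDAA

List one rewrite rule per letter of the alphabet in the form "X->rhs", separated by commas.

  step 1 ⇒ step 2: ACABAC ⇒ AC·DAA·AC·BC·AC·DAA
    A ↦ AC
    B ↦ BC
    C ↦ DAA
  step 0 ⇒ step 1: ADA ⇒ AC·AB·AC
    D ↦ AB

A->AC, B->BC, C->DAA, D->AB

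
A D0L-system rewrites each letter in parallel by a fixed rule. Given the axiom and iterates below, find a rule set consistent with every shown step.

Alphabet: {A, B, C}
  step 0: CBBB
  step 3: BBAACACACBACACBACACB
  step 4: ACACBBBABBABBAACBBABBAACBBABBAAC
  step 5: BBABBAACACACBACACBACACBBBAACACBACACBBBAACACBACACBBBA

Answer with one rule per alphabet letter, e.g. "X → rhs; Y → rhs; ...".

  step 4 ⇒ step 5: ACACBBBABBABBAACBBABBAACBBABBAAC ⇒ B·BA·B·BA·AC·AC·AC·B·AC·AC·B·AC·AC·B·B·BA·AC·AC·B·AC·AC·B·B·BA·AC·AC·B·AC·AC·B·B·BA
    A ↦ B
    B ↦ AC
    C ↦ BA

A->B, B->AC, C->BA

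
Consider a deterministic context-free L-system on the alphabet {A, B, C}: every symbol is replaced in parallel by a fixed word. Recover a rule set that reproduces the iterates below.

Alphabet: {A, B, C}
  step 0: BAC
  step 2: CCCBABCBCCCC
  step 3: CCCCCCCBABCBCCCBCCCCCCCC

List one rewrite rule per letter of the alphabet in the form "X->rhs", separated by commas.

A->AB, B->CB, C->CC

  step 2 ⇒ step 3: CCCBABCBCCCC ⇒ CC·CC·CC·CB·AB·CB·CC·CB·CC·CC·CC·CC
    A ↦ AB
    B ↦ CB
    C ↦ CC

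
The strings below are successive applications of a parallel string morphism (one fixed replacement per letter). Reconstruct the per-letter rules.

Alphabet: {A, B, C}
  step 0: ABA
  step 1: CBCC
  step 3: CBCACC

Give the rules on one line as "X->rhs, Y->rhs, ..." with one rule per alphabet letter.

A->C, B->BC, C->A

  step 0 ⇒ step 1: ABA ⇒ C·BC·C
    A ↦ C
    B ↦ BC
    C ↦ A  (constrained at step 1)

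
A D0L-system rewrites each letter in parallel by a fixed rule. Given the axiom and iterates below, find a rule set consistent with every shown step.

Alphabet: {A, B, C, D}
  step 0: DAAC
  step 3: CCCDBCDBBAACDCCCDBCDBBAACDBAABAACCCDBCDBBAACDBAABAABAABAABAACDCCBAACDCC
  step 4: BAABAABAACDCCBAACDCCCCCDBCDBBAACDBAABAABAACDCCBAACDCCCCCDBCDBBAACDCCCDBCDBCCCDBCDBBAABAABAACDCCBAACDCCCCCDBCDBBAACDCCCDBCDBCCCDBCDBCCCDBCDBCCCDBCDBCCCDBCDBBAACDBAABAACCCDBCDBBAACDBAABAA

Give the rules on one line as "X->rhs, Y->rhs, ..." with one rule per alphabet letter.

  step 3 ⇒ step 4: CCCDBCDBBAACDCCCDBCDBBAACDBAABAACCCDBCDBBAACDBAABAABAABAABAACDCCBAACDCC ⇒ BAA·BAA·BAA·CD·CC·BAA·CD·CC·CC·CDB·CDB·BAA·CD·BAA·BAA·BAA·CD·CC·BAA·CD·CC·CC·CDB·CDB·BAA·CD·CC·CDB·CDB·CC·CDB·CDB·BAA·BAA·BAA·CD·CC·BAA·CD·CC·CC·CDB·CDB·BAA·CD·CC·CDB·CDB·CC·CDB·CDB·CC·CDB·CDB·CC·CDB·CDB·CC·CDB·CDB·BAA·CD·BAA·BAA·CC·CDB·CDB·BAA·CD·BAA·BAA
    A ↦ CDB
    B ↦ CC
    C ↦ BAA
    D ↦ CD

A->CDB, B->CC, C->BAA, D->CD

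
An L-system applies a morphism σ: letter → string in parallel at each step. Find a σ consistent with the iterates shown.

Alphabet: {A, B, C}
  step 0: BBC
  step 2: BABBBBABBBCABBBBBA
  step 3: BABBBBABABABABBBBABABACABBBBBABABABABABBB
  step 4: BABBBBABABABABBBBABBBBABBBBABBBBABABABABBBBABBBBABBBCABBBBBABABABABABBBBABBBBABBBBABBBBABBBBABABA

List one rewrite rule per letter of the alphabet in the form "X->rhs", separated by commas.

  step 3 ⇒ step 4: BABBBBABABABABBBBABABACABBBBBABABABABABBB ⇒ BA·BBB·BA·BA·BA·BA·BBB·BA·BBB·BA·BBB·BA·BBB·BA·BA·BA·BA·BBB·BA·BBB·BA·BBB·CAB·BBB·BA·BA·BA·BA·BA·BBB·BA·BBB·BA·BBB·BA·BBB·BA·BBB·BA·BA·BA
    A ↦ BBB
    B ↦ BA
    C ↦ CAB

A->BBB, B->BA, C->CAB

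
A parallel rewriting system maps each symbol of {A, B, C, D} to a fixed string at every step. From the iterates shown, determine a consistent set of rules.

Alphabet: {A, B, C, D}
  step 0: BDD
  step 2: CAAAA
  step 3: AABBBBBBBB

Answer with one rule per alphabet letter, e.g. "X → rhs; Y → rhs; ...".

A->BB, B->D, C->AA, D->C

  step 2 ⇒ step 3: CAAAA ⇒ AA·BB·BB·BB·BB
    A ↦ BB
    C ↦ AA
    B ↦ D  (constrained at step 0)
    D ↦ C  (constrained at step 0)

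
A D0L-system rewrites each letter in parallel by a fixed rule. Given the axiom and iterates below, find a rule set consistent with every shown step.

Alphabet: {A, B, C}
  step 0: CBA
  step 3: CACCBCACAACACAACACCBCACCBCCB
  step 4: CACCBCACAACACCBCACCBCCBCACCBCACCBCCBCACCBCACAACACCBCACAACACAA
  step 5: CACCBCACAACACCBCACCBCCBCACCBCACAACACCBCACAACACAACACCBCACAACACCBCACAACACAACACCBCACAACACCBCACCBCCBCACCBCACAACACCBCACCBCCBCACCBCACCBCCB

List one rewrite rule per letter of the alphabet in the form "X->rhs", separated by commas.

  step 4 ⇒ step 5: CACCBCACAACACCBCACCBCCBCACCBCACCBCCBCACCBCACAACACCBCACAACACAA ⇒ CA·CCB·CA·CA·A·CA·CCB·CA·CCB·CCB·CA·CCB·CA·CA·A·CA·CCB·CA·CA·A·CA·CA·A·CA·CCB·CA·CA·A·CA·CCB·CA·CA·A·CA·CA·A·CA·CCB·CA·CA·A·CA·CCB·CA·CCB·CCB·CA·CCB·CA·CA·A·CA·CCB·CA·CCB·CCB·CA·CCB·CA·CCB·CCB
    A ↦ CCB
    B ↦ A
    C ↦ CA

A->CCB, B->A, C->CA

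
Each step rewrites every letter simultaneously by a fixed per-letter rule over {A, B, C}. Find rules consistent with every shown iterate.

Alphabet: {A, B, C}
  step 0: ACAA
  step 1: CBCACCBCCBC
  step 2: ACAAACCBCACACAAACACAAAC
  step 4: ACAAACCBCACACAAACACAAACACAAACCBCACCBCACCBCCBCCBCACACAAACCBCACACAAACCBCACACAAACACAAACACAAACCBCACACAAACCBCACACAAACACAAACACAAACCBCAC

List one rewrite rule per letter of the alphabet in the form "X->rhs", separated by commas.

  step 1 ⇒ step 2: CBCACCBCCBC ⇒ AC·AA·AC·CBC·AC·AC·AA·AC·AC·AA·AC
    A ↦ CBC
    B ↦ AA
    C ↦ AC

A->CBC, B->AA, C->AC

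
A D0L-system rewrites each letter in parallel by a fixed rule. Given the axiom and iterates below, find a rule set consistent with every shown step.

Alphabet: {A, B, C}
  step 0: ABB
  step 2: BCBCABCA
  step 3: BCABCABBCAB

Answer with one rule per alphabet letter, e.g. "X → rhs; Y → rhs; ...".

  step 2 ⇒ step 3: BCBCABCA ⇒ BC·A·BC·A·B·BC·A·B
    A ↦ B
    B ↦ BC
    C ↦ A

A->B, B->BC, C->A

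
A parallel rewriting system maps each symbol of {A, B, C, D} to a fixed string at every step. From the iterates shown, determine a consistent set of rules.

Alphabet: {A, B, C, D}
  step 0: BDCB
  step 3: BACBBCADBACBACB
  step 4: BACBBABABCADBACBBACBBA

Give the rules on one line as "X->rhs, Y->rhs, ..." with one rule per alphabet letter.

A->C, B->BA, C->B, D->AD

  step 3 ⇒ step 4: BACBBCADBACBACB ⇒ BA·C·B·BA·BA·B·C·AD·BA·C·B·BA·C·B·BA
    A ↦ C
    B ↦ BA
    C ↦ B
    D ↦ AD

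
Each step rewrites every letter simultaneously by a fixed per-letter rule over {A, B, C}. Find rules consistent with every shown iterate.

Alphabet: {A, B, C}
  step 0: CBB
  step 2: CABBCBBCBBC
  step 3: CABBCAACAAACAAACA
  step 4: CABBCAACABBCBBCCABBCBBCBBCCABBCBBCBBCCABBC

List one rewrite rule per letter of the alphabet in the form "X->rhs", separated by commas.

A->BBC, B->A, C->CA

  step 3 ⇒ step 4: CABBCAACAAACAAACA ⇒ CA·BBC·A·A·CA·BBC·BBC·CA·BBC·BBC·BBC·CA·BBC·BBC·BBC·CA·BBC
    A ↦ BBC
    B ↦ A
    C ↦ CA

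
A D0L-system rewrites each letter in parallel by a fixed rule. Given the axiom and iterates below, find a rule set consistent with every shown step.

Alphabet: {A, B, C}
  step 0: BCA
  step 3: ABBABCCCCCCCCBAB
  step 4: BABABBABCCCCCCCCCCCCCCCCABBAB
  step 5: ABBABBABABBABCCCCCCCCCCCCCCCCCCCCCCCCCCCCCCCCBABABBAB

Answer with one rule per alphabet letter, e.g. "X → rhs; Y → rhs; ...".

  step 4 ⇒ step 5: BABABBABCCCCCCCCCCCCCCCCABBAB ⇒ AB·B·AB·B·AB·AB·B·AB·CC·CC·CC·CC·CC·CC·CC·CC·CC·CC·CC·CC·CC·CC·CC·CC·B·AB·AB·B·AB
    A ↦ B
    B ↦ AB
    C ↦ CC

A->B, B->AB, C->CC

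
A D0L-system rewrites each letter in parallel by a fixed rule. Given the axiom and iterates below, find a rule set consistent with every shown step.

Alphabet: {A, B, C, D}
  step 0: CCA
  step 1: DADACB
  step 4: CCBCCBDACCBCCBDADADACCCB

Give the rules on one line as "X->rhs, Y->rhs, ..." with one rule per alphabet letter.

  step 0 ⇒ step 1: CCA ⇒ DA·DA·CB
    A ↦ CB
    C ↦ DA
    B ↦ C  (constrained at step 1)
    D ↦ C  (constrained at step 1)

A->CB, B->C, C->DA, D->C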